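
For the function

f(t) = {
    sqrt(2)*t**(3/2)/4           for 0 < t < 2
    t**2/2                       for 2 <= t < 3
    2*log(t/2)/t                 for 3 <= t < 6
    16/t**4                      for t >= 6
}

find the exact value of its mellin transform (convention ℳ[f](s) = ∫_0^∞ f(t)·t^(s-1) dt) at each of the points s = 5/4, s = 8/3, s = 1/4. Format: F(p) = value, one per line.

F(5/4) = -9496*6**(1/4)/297 - 72*2**(1/4)/143 + log(2**(8*3**(1/4))*3**(-8*3**(1/4) + 8*6**(1/4))) + 470*3**(1/4)/13
F(8/3) = -299*6**(2/3)/75 - 18*3**(2/3)*log(3)/5 - 132*2**(2/3)/175 + 18*3**(2/3)*log(2)/5 + 7587*3**(2/3)/700 + 36*6**(2/3)*log(3)/5
F(1/4) = -716*6**(1/4)/1215 - 8*3**(1/4)*log(2)/9 - 4*6**(1/4)*log(3)/9 - 20*2**(1/4)/63 + 8*3**(1/4)*log(3)/9 + 86*3**(1/4)/27

remove the common scale on t first: t**(3/2) on [0, 1); 2*t**2 on [1, 3/2); log(t)/t on [3/2, 3); …
summing 4 kernel integrals split by 2, 3, 6 yields ℳ[f](s)
∫ sqrt(2)*t**(3/2)/4·t^(s-1) over [0, 2)
piece [2, 3): integrate t**2/2 against the kernel
between 3 and 6 the integrand is 2*log(t/2)/t·t^(s-1)
segment 6 to ∞ holds 16/t**4; add its integral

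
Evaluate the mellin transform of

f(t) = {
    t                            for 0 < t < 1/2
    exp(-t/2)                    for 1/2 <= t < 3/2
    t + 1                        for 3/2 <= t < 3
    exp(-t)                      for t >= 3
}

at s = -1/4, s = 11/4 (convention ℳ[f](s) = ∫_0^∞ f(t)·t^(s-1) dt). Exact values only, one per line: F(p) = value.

F(-1/4) = 2**(1/4)*(-3*sqrt(2)*uppergamma(-1/4, 3/4) + 3*2**(3/4)*uppergamma(-1/4, 3) + 4 + 3*sqrt(2)*uppergamma(-1/4, 1/4) + 4*3**(3/4))/6
F(11/4) = 2**(1/4)*(-2640*sqrt(2)*uppergamma(11/4, 3/4) - 567*3**(3/4) + 11 + 330*2**(3/4)*uppergamma(11/4, 3) + 2640*sqrt(2)*uppergamma(11/4, 1/4) + 3456*6**(3/4))/660

breakpoints 1/2, 3/2, 3: one integral from each of the 4 segments
over [0, 1/2), the kernel integral of t enters the sum
segment 1/2 to 3/2 holds exp(-t/2); add its integral
over [3/2, 3), the kernel integral of (t + 1) enters the sum
over [3, ∞), the kernel integral of exp(-t) enters the sum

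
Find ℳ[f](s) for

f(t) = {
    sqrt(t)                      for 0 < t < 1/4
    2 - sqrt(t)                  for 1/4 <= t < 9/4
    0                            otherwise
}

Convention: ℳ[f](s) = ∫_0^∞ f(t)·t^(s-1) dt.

(9**s*s + 2*9**s - 2*s - 2)/(4**s*s*(2*s + 1))
  Re(s) > -1/2

the power substitution comes off first: t on [0, 1/2); 2 - t on [1/2, 3/2)
decompose at 1/4; ℳ[f](s) sums the 2 pieces' integrals
∫ over [0, 1/4) of sqrt(t)·t^(s-1) joins the sum
[1/4, 9/4) adds the kernel integral of (2 - sqrt(t))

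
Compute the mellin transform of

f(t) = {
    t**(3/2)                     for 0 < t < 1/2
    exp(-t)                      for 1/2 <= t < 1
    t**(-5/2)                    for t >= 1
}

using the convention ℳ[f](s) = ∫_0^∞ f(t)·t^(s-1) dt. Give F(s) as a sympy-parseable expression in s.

integrate the 3 segments split at 1/2, 1, then add the results
segment 0 to 1/2 holds t**(3/2); add its integral
over [1/2, 1), the kernel integral of exp(-t) enters the sum
piece [1, ∞): integrate t**(-5/2) against the kernel

(2*2**s*(2*s - 5)*(2*s + 3)*uppergamma(s, 1/2) - 2*2**s*(2*s - 5)*(2*s + 3)*uppergamma(s, 1) - 4*2**s*(2*s + 3) + sqrt(2)*(2*s - 5))/(2*2**s*(2*s - 5)*(2*s + 3))
  -3/2 < Re(s) < 5/2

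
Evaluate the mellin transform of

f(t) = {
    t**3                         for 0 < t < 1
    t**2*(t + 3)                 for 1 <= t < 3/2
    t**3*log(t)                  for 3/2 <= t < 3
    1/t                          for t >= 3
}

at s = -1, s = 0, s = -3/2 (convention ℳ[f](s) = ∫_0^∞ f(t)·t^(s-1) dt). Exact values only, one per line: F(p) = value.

back out the power substitution: t**(3/2) on [0, 1); t*(sqrt(t) + 3) on [1, 9/4); t**(3/2)*log(sqrt(t)) on [9/4, 9); …
undo the shared t-power: sqrt(t) on [0, 1); sqrt(t) + 3 on [1, 9/4); sqrt(t)*log(sqrt(t)) on [9/4, 9); …
invert the power substitution to get t on [0, 1); t + 3 on [1, 3/2); t*log(t) on [3/2, 3); …
cuts at 1, 3/2, 3: linearity sums the 4 kernel integrals
the [0, 1) slice contributes ∫ t**3·t^(s-1) dt
∫ t**2*(t + 3)·t^(s-1) over [1, 3/2)
the [3/2, 3) slice contributes ∫ t**3*log(t)·t^(s-1) dt
segment [3, ∞) carries 1/t; integrate it

F(-1) = 9*log(2)/8 + 143/144 + 27*log(3)/8
F(0) = 17/24 + 9*log(2)/8 + 63*log(3)/8
F(-3/2) = -6 - 178*sqrt(3)/135 + log(2**(sqrt(6)/2)*3**(-sqrt(6)/2 + 2*sqrt(3))) + 23*sqrt(6)/6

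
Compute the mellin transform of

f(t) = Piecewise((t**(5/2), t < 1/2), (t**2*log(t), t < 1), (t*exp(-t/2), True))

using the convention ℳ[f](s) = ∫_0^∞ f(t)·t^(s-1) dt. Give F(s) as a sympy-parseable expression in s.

reversing the shared t-power: t**(3/2) on [0, 1/2); t*log(t) on [1/2, 1); exp(-t/2) on [1, ∞)
integrate the 3 segments split at 1/2, 1, then add the results
[0, 1/2) adds the kernel integral of t**(5/2)
piece [1/2, 1): integrate t**2*log(t) against the kernel
over [1, ∞), the kernel integral of t*exp(-t/2) enters the sum

(8*2**(2*s)*(2*s + 5)*(2*s + (s + 1)**2 + 3)*uppergamma(s + 1, 1/2) - 4*2**s*(2*s + 5) + 2*s + (s + 1)*(2*s + 5)*log(2) + (2*s + 5)*log(2) + sqrt(2)*(2*s + (s + 1)**2 + 3) + 5)/(4*2**s*(2*s + 5)*(2*s + (s + 1)**2 + 3))
  Re(s) > -5/2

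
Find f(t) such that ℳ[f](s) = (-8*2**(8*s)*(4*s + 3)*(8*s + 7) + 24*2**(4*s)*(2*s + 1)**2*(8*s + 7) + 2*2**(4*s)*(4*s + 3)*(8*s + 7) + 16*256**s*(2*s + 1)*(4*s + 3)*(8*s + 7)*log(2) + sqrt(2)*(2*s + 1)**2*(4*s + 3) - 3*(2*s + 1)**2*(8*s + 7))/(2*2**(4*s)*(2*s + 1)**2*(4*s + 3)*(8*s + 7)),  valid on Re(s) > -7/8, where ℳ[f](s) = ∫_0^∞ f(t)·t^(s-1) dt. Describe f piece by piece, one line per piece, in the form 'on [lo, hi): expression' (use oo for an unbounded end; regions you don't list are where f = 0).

strip the power substitution: t**(7/4) on [0, 1/4); 3*t**(3/2) on [1/4, 1); t*log(sqrt(t)) on [1, 4)
strip the power substitution: t**(7/2) on [0, 1/2); 3*t**3 on [1/2, 1); t**2*log(t) on [1, 2)
the shared t-power comes off first: t**(3/2) on [0, 1/2); 3*t on [1/2, 1); log(t) on [1, 2)
f breaks at 1/16, 1 into 3 integrals to sum
on [0, 1/16): add ∫ t**(7/8)·t^(s-1) dt
on [1/16, 1): add ∫ 3*t**(3/4)·t^(s-1) dt
over [1, 16), the kernel integral of sqrt(t)*log(t**(1/4)) enters the sum

on [0, 1/16): t**(7/8)
on [1/16, 1): 3*t**(3/4)
on [1, 16): sqrt(t)*log(t**(1/4))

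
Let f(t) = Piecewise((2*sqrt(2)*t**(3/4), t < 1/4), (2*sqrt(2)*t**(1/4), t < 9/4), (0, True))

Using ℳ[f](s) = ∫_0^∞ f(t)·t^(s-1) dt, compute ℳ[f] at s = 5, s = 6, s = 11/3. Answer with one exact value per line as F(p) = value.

F(5) = -25/123648 + 19683*sqrt(3)/896
F(6) = -29/691200 + 531441*sqrt(3)/12800
F(11/3) = 3*2**(2/3)*(-59 + 231822*3**(5/6))/159424

reversing the power substitution: 2*sqrt(2)*t**(3/2) on [0, 1/2); 2*sqrt(2)*sqrt(t) on [1/2, 3/2)
undo the common scale on t: t**(3/2) on [0, 1); 2*sqrt(t) on [1, 3)
the 2 pieces separated at 1/4 each add one integral
the [0, 1/4) slice contributes ∫ 2*sqrt(2)*t**(3/4)·t^(s-1) dt
piece [1/4, 9/4): integrate 2*sqrt(2)*t**(1/4) against the kernel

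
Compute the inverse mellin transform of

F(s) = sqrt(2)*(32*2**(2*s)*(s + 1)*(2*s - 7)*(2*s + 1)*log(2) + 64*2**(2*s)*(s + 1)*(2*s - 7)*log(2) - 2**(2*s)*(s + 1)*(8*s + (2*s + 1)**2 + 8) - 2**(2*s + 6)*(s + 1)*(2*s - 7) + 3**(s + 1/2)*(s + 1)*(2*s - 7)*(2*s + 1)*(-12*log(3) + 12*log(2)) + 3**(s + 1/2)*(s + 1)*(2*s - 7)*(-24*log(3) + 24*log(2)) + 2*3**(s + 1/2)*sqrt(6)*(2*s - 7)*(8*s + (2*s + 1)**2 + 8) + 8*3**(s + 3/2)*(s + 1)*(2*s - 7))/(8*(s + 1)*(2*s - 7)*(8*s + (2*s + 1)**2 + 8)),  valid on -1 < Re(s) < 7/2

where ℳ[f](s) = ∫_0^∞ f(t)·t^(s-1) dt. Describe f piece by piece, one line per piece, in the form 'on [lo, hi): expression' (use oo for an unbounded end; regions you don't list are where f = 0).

on [0, 3): t/2
on [3, 4): sqrt(2)*t**(3/2)*log(t/2)/4
on [4, oo): 8*sqrt(2)/t**(7/2)

remove the common scale on t first: t on [0, 3/2); t**(3/2)*log(t) on [3/2, 2); t**(-7/2) on [2, ∞)
remove the shared t-power first: sqrt(t) on [0, 3/2); t*log(t) on [3/2, 2); t**(-4) on [2, ∞)
slice at 3, 4, transform all 3 pieces, and sum them
on [0, 3) integrate f = t/2 against the kernel
the [3, 4) slice contributes ∫ sqrt(2)*t**(3/2)*log(t/2)/4·t^(s-1) dt
segment 4 to ∞ holds 8*sqrt(2)/t**(7/2); add its integral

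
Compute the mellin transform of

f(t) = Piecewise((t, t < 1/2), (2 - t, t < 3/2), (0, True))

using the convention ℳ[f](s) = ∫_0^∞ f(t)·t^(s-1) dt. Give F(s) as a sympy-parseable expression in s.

(3**s*s + 4*3**s - 2*s - 4)/(2*2**s*s*(s + 1))
  Re(s) > -1

breakpoints 1/2: one integral from each of the 2 segments
on [0, 1/2): add ∫ t·t^(s-1) dt
on [1/2, 3/2): add ∫ (2 - t)·t^(s-1) dt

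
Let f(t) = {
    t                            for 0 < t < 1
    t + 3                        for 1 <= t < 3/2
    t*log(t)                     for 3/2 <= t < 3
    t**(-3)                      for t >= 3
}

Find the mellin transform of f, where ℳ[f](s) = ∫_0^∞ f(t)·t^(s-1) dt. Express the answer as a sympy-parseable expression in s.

(-162*2**s*s*(s - 3)*(s**2 + 2*s + 1) - 162*2**s*(s - 3)*(s**2 + 2*s + 1) - 81*3**s*s**2*(s - 3)*(s + 1)*log(3) + 81*3**s*s**2*(s - 3)*(s + 1)*log(2) - 81*3**s*s*(s - 3)*(s + 1)*log(3) + 81*3**s*s*(s - 3)*(s + 1)*log(2) + 81*3**s*s*(s - 3)*(s + 1) + 243*3**s*s*(s - 3)*(s**2 + 2*s + 1) + 162*3**s*(s - 3)*(s**2 + 2*s + 1) + 162*6**s*s**2*(s - 3)*(s + 1)*log(3) - 162*6**s*s*(s - 3)*(s + 1) + 162*6**s*s*(s - 3)*(s + 1)*log(3) - 2*6**s*s*(s + 1)*(s**2 + 2*s + 1))/(54*2**s*s*(s - 3)*(s + 1)*(s**2 + 2*s + 1))
  -1 < Re(s) < 3

linearity at 1, 3/2, 3 turns ℳ[f](s) into 4 summed integrals
∫ over [0, 1) of t·t^(s-1) joins the sum
segment 1 to 3/2 holds (t + 3); add its integral
on [3/2, 3) integrate f = t*log(t) against the kernel
the [3, ∞) slice contributes ∫ t**(-3)·t^(s-1) dt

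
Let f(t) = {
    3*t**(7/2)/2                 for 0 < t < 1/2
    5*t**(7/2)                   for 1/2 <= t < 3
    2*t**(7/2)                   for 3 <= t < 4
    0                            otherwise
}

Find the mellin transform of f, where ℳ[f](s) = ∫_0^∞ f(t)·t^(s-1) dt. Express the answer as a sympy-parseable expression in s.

(-7*2**(-s - 7/2) + 6*3**(s + 7/2) + 4*4**(s + 7/2))/(2*s + 7)
  Re(s) > -7/2

the 3 pieces separated at 1/2, 3 each add one integral
piece [0, 1/2): integrate 3*t**(7/2)/2 against the kernel
on [1/2, 3) integrate f = 5*t**(7/2) against the kernel
∫ 2*t**(7/2)·t^(s-1) over [3, 4)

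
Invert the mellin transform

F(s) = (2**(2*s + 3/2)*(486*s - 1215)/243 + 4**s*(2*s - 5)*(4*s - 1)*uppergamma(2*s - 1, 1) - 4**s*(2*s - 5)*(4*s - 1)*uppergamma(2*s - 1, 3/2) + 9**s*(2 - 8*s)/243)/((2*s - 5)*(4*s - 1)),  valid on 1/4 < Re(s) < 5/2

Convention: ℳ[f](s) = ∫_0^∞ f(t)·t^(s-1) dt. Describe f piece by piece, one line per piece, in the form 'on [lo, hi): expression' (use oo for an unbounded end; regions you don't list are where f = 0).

on [0, 4): t**(-1/4)
on [4, 9): exp(-sqrt(t)/2)/sqrt(t)
on [9, oo): t**(-5/2)

undo the power substitution: 1/sqrt(t) on [0, 2); exp(-t/2)/t on [2, 3); t**(-5) on [3, ∞)
reversing the shared t-power: sqrt(t) on [0, 2); exp(-t/2) on [2, 3); t**(-4) on [3, ∞)
slice at 4, 9, transform all 3 pieces, and sum them
on [0, 4) integrate f = t**(-1/4) against the kernel
on [4, 9) integrate f = exp(-sqrt(t)/2)/sqrt(t) against the kernel
segment 9 to ∞ holds t**(-5/2); add its integral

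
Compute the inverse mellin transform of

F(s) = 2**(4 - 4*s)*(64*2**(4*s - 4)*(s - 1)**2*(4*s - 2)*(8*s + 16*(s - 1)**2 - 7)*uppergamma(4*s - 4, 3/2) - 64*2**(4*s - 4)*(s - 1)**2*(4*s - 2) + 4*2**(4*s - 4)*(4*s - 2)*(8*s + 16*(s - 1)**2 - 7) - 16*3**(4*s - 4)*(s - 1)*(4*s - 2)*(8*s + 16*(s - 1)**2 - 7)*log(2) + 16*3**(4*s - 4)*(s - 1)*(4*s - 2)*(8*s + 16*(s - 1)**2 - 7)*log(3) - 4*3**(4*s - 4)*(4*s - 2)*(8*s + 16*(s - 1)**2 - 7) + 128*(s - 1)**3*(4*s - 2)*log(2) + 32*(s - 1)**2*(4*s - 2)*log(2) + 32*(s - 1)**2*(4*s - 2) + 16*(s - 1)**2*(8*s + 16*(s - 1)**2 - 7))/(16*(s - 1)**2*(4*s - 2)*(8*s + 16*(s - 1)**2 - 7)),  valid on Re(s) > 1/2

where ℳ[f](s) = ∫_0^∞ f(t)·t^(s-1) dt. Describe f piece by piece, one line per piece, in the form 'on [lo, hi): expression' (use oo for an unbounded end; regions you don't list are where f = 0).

reversing the shared t-power: sqrt(t) on [0, 1/16); t**(1/4)*log(t**(1/4)) on [1/16, 1); log(t**(1/4)) on [1, 81/16); …
remove the power substitution first: t on [0, 1/4); sqrt(t)*log(sqrt(t)) on [1/4, 1); log(sqrt(t)) on [1, 9/4); …
invert the power substitution to get t**2 on [0, 1/2); t*log(t) on [1/2, 1); log(t) on [1, 3/2); …
cuts at 1/16, 1, 81/16: linearity sums the 4 kernel integrals
for t in [0, 1/16): the term is ∫ 1/sqrt(t)·t^(s-1)
on [1/16, 1): add ∫ log(t**(1/4))/t**(3/4)·t^(s-1) dt
segment 1 to 81/16 holds log(t**(1/4))/t; add its integral
the [81/16, ∞) slice contributes ∫ exp(-t**(1/4))/t·t^(s-1) dt

on [0, 1/16): 1/sqrt(t)
on [1/16, 1): log(t**(1/4))/t**(3/4)
on [1, 81/16): log(t**(1/4))/t
on [81/16, oo): exp(-t**(1/4))/t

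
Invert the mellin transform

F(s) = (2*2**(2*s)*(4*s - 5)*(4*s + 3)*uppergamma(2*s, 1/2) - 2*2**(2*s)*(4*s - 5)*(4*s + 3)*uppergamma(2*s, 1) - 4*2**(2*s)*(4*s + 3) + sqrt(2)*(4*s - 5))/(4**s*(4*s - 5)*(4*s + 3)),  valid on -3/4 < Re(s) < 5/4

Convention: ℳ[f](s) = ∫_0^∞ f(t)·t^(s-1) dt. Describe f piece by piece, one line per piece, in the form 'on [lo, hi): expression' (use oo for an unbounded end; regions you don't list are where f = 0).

on [0, 1/4): t**(3/4)
on [1/4, 1): exp(-sqrt(t))
on [1, oo): t**(-5/4)

invert the power substitution to get t**(3/2) on [0, 1/2); exp(-t) on [1/2, 1); t**(-5/2) on [1, ∞)
decompose at 1/4, 1; ℳ[f](s) sums the 3 pieces' integrals
for t in [0, 1/4): the term is ∫ t**(3/4)·t^(s-1)
over [1/4, 1), the kernel integral of exp(-sqrt(t)) enters the sum
the [1, ∞) slice contributes ∫ t**(-5/4)·t^(s-1) dt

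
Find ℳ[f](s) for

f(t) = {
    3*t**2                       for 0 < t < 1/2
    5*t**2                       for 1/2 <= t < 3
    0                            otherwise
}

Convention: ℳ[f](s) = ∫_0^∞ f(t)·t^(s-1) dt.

decompose at 1/2; ℳ[f](s) sums the 2 pieces' integrals
[0, 1/2) adds the kernel integral of 3*t**2
on [1/2, 3) integrate f = 5*t**2 against the kernel

(90*6**s - 1)/(2*2**s*(s + 2))
  Re(s) > -2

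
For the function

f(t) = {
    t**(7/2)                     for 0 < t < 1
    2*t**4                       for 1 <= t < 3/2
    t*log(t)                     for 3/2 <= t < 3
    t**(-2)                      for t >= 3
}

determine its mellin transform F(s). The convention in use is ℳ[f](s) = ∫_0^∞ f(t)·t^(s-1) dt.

undo the shared t-power: t**(3/2) on [0, 1); 2*t**2 on [1, 3/2); log(t)/t on [3/2, 3); …
the 4 pieces separated at 1, 3/2, 3 each add one integral
on [0, 1): add ∫ t**(7/2)·t^(s-1) dt
over [1, 3/2), the kernel integral of 2*t**4 enters the sum
for t in [3/2, 3): the term is ∫ t*log(t)·t^(s-1)
segment [3, ∞) carries t**(-2); integrate it

2**(-s - 2)*(324*2**(s + 2)*(s - 2)*(s + 4)*(-2*s + (s + 2)**2 - 3) - 324*2**(s + 2)*(s - 2)*(2*s + 7)*(-2*s + (s + 2)**2 - 3) - 108*3**(s + 2)*(s - 2)*(s + 2)*(s + 4)*(2*s + 7)*log(3) + 108*3**(s + 2)*(s - 2)*(s + 2)*(s + 4)*(2*s + 7)*log(2) - 108*3**(s + 2)*(s - 2)*(s + 4)*(2*s + 7)*log(2) + 108*3**(s + 2)*(s - 2)*(s + 4)*(2*s + 7) + 108*3**(s + 2)*(s - 2)*(s + 4)*(2*s + 7)*log(3) + 729*3**(s + 2)*(s - 2)*(2*s + 7)*(-2*s + (s + 2)**2 - 3) + 54*6**(s + 2)*(s - 2)*(s + 2)*(s + 4)*(2*s + 7)*log(3) - 54*6**(s + 2)*(s - 2)*(s + 4)*(2*s + 7)*log(3) - 54*6**(s + 2)*(s - 2)*(s + 4)*(2*s + 7) - 2*6**(s + 2)*(s + 4)*(2*s + 7)*(-2*s + (s + 2)**2 - 3))/(162*(s - 2)*(s + 4)*(2*s + 7)*(-2*s + (s + 2)**2 - 3))
  -7/2 < Re(s) < 2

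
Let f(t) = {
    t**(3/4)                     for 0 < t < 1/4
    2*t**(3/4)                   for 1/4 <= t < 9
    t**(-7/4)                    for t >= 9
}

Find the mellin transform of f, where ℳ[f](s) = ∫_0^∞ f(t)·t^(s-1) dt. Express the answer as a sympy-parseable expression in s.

2**(1/2 - 2*s)*(6**(2*s + 1/2)*(-8*s - 6)/81 + 6**(2*s + 5/2)*(108*s - 189)/81 - 4*s + 7)/((4*s - 7)*(4*s + 3))
  -3/4 < Re(s) < 7/4

reversing the power substitution: t**(3/2) on [0, 1/2); 2*t**(3/2) on [1/2, 3); t**(-7/2) on [3, ∞)
remove the shared t-power first: t on [0, 1/2); 2*t on [1/2, 3); t**(-4) on [3, ∞)
integrate the 3 segments split at 1/4, 9, then add the results
on [0, 1/4) integrate f = t**(3/4) against the kernel
segment 1/4 to 9 holds 2*t**(3/4); add its integral
over [9, ∞), the kernel integral of t**(-7/4) enters the sum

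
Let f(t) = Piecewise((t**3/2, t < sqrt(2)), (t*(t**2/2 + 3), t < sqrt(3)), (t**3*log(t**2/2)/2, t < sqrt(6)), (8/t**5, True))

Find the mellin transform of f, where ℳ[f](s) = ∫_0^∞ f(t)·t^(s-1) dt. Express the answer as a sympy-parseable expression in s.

(-81*2**(s/2 + 1/2)*(s/2 - 5/2)*(s + 1)*(s + (s + 1)**2/4 + 2) - 162*2**(s/2 + 1/2)*(s/2 - 5/2)*(s + (s + 1)**2/4 + 2) - 81*3**(s/2 + 1/2)*(s/2 - 5/2)*(s/2 + 3/2)*(s + 1)**2*log(3)/4 + 81*3**(s/2 + 1/2)*(s/2 - 5/2)*(s/2 + 3/2)*(s + 1)**2*log(2)/4 - 81*3**(s/2 + 1/2)*(s/2 - 5/2)*(s/2 + 3/2)*(s + 1)*log(3)/2 + 81*3**(s/2 + 1/2)*(s/2 - 5/2)*(s/2 + 3/2)*(s + 1)*log(2)/2 + 81*3**(s/2 + 1/2)*(s/2 - 5/2)*(s/2 + 3/2)*(s + 1)/2 + 243*3**(s/2 + 1/2)*(s/2 - 5/2)*(s + 1)*(s + (s + 1)**2/4 + 2)/2 + 162*3**(s/2 + 1/2)*(s/2 - 5/2)*(s + (s + 1)**2/4 + 2) + 81*6**(s/2 + 1/2)*(s/2 - 5/2)*(s/2 + 3/2)*(s + 1)**2*log(3)/2 - 81*6**(s/2 + 1/2)*(s/2 - 5/2)*(s/2 + 3/2)*(s + 1) + 81*6**(s/2 + 1/2)*(s/2 - 5/2)*(s/2 + 3/2)*(s + 1)*log(3) - 6**(s/2 + 1/2)*(s/2 + 3/2)*(s + 1)*(s + (s + 1)**2/4 + 2))/(54*(s/2 - 5/2)*(s/2 + 3/2)*(s + 1)*(s + (s + 1)**2/4 + 2))
  -3 < Re(s) < 5

strip the shared t-power: t**2/2 on [0, sqrt(2)); t**2/2 + 3 on [sqrt(2), sqrt(3)); t**2*log(t**2/2)/2 on [sqrt(3), sqrt(6)); …
the power substitution comes off first: t/2 on [0, 2); t/2 + 3 on [2, 3); t*log(t/2)/2 on [3, 6); …
peel off the common scale on t: t on [0, 1); t + 3 on [1, 3/2); t*log(t) on [3/2, 3); …
decompose at sqrt(2), sqrt(3), sqrt(6); ℳ[f](s) sums the 4 pieces' integrals
the [0, sqrt(2)) slice contributes ∫ t**3/2·t^(s-1) dt
segment [sqrt(2), sqrt(3)) carries t*(t**2/2 + 3); integrate it
piece [sqrt(3), sqrt(6)): integrate t**3*log(t**2/2)/2 against the kernel
segment [sqrt(6), ∞) carries 8/t**5; integrate it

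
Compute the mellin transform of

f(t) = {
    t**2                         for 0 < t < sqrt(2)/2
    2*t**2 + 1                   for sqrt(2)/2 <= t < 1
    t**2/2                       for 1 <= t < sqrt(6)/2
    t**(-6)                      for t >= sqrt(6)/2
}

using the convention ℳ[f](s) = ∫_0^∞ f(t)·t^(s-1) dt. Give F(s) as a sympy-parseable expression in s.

invert the power substitution to get t on [0, 1/2); 2*t + 1 on [1/2, 1); t/2 on [1, 3/2); …
split f at sqrt(2)/2, 1, sqrt(6)/2: ℳ[f](s) collects 4 kernel integrals
∫ t**2·t^(s-1) over [0, sqrt(2)/2)
segment sqrt(2)/2 to 1 holds (2*t**2 + 1); add its integral
the [1, sqrt(6)/2) slice contributes ∫ t**2/2·t^(s-1) dt
[sqrt(6)/2, ∞) adds the kernel integral of t**(-6)

(sqrt(2)/2)**s*(270*2**(s/2)*s*(s - 6) + 216*2**(s/2)*(s - 6) + 81*3**(s/2)*s*(s - 6) - 32*3**(s/2)*s*(s + 2) - 162*s*(s - 6) - 216*s + 1296)/(108*s*(s - 6)*(s + 2))
  -2 < Re(s) < 6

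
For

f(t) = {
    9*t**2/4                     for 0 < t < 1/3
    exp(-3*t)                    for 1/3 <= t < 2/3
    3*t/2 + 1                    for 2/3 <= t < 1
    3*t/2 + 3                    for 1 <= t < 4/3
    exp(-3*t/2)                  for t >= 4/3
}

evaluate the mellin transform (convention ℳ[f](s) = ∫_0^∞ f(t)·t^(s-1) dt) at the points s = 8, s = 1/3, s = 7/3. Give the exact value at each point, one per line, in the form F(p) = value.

F(8) = (4932000*E + 13477999*exp(2) + 3414960000)*exp(-2)/2361960
F(1/3) = 3**(2/3)*(-168*3**(1/3) - 105*2**(1/3) - 28*uppergamma(1/3, 2) + 28*2**(1/3)*uppergamma(1/3, 2) + 3 + 28*uppergamma(1/3, 1) + 294*2**(2/3))/84
F(7/3) = 3**(2/3)*(-14040*3**(1/3) - 5304*2**(1/3) - 1820*uppergamma(7/3, 2) + 105 + 1820*uppergamma(7/3, 1) + 7280*2**(1/3)*uppergamma(7/3, 2) + 54912*2**(2/3))/49140

strip the common scale on t: t**2 on [0, 1/2); exp(-2*t) on [1/2, 1); t + 1 on [1, 3/2); …
cuts at 1/3, 2/3, 1, 4/3: linearity sums the 5 kernel integrals
for t in [0, 1/3): the term is ∫ 9*t**2/4·t^(s-1)
∫ exp(-3*t)·t^(s-1) over [1/3, 2/3)
the [2/3, 1) slice contributes ∫ (3*t/2 + 1)·t^(s-1) dt
the [1, 4/3) slice contributes ∫ (3*t/2 + 3)·t^(s-1) dt
the [4/3, ∞) slice contributes ∫ exp(-3*t/2)·t^(s-1) dt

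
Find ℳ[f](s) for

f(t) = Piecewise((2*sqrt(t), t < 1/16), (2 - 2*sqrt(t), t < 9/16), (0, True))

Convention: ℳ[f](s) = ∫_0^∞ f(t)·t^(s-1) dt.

undo the power substitution: 2*t on [0, 1/4); 2 - 2*t on [1/4, 3/4)
back out the common scale on t: t on [0, 1/2); 2 - t on [1/2, 3/2)
along the cuts 1/16, ℳ[f](s) splits into 2 integrals
on [0, 1/16) integrate f = 2*sqrt(t) against the kernel
∫ (2 - 2*sqrt(t))·t^(s-1) over [1/16, 9/16)

(9**s*s + 2*9**s - 2*s - 2)/(16**s*s*(2*s + 1))
  Re(s) > -1/2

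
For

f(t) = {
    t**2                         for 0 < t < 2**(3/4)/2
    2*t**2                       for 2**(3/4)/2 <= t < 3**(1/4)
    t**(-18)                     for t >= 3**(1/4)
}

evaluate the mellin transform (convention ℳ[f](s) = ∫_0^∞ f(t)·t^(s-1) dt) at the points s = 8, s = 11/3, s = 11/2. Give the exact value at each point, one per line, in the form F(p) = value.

the power substitution comes off first: t on [0, sqrt(2)/2); 2*t on [sqrt(2)/2, sqrt(3)); t**(-9) on [sqrt(3), ∞)
back out the shared t-power: t**2 on [0, sqrt(2)/2); 2*t**2 on [sqrt(2)/2, sqrt(3)); t**(-8) on [sqrt(3), ∞)
remove the power substitution first: t on [0, 1/2); 2*t on [1/2, 3); t**(-4) on [3, ∞)
treat the 3 regions marked off by 2**(3/4)/2, 3**(1/4) separately and sum
on [0, 2**(3/4)/2): add ∫ t**2·t^(s-1) dt
∫ 2*t**2·t^(s-1) over [2**(3/4)/2, 3**(1/4))
on [3**(1/4), ∞) integrate f = t**(-18) against the kernel

F(8) = sqrt(2)*(-27 + 1948*sqrt(6))/2160
F(11/3) = 2**(7/12)*(-3483 + 41830*6**(5/12))/78948
F(11/2) = 2**(1/8)*(-135 + 1622*6**(7/8))/4050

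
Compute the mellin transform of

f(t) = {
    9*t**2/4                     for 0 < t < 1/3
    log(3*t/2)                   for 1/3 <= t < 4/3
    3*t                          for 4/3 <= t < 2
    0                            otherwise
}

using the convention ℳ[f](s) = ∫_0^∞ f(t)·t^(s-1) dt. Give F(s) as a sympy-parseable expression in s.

2**s*(-16*2**(2*s)*s**2*(s + 2) - 4*2**(2*s)*(s + 1)*(s + 2) + 4*4**s*s*(s + 1)*(s + 2)*log(2) + 24*6**s*s**2*(s + 2) + s**2*(s + 1) + 4*s*(s + 1)*(s + 2)*log(2) + 4*(s + 1)*(s + 2))/(4*6**s*s**2*(s + 1)*(s + 2))
  Re(s) > -2

undo the common scale on t: 9*t**2 on [0, 1/6); log(3*t) on [1/6, 2/3); 6*t on [2/3, 1)
remove the common scale on t first: t**2 on [0, 1/2); log(t) on [1/2, 2); 2*t on [2, 3)
split f at 1/3, 4/3: ℳ[f](s) collects 3 kernel integrals
segment 0 to 1/3 holds 9*t**2/4; add its integral
∫ log(3*t/2)·t^(s-1) over [1/3, 4/3)
[4/3, 2) adds the kernel integral of 3*t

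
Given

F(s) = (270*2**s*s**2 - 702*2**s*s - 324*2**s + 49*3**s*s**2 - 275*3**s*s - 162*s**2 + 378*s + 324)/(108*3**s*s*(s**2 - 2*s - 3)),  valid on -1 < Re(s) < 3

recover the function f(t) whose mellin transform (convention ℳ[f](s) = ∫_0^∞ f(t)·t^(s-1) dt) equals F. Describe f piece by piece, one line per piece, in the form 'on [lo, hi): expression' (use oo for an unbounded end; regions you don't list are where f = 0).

reversing the common scale on t: t on [0, 1/2); 2*t + 1 on [1/2, 1); t/2 on [1, 3/2); …
treat the 4 regions marked off by 1/3, 2/3, 1 separately and sum
on [0, 1/3) integrate f = 3*t/2 against the kernel
on [1/3, 2/3) integrate f = (3*t + 1) against the kernel
the [2/3, 1) slice contributes ∫ 3*t/4·t^(s-1) dt
∫ over [1, ∞) of 8/(27*t**3)·t^(s-1) joins the sum

on [0, 1/3): 3*t/2
on [1/3, 2/3): 3*t + 1
on [2/3, 1): 3*t/4
on [1, oo): 8/(27*t**3)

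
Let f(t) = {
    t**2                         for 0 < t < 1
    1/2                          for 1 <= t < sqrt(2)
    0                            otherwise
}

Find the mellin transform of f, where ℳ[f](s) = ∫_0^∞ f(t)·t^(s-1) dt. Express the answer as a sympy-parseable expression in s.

(2**(s/2)*(s + 2) + s - 2)/(2*s*(s + 2))
  Re(s) > -2

peel off the power substitution: t on [0, 1); 1/2 on [1, 2)
summing 2 kernel integrals split by 1 yields ℳ[f](s)
segment 0 to 1 holds t**2; add its integral
on [1, sqrt(2)) integrate f = 1/2 against the kernel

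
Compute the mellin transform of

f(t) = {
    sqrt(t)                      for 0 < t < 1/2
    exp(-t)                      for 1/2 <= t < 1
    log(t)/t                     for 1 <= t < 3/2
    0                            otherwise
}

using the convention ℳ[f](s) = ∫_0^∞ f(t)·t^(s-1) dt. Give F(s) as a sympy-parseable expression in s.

split f at 1/2, 1: ℳ[f](s) collects 3 kernel integrals
on [0, 1/2) integrate f = sqrt(t) against the kernel
on [1/2, 1) integrate f = exp(-t) against the kernel
for t in [1, 3/2): the term is ∫ log(t)/t·t^(s-1)

(3*2**s*(2*s + 1)*(s**2 - 2*s + 1)*uppergamma(s, 1/2) - 3*2**s*(2*s + 1)*(s**2 - 2*s + 1)*uppergamma(s, 1) + 3*2**s*(2*s + 1) + 3**s*s*(2*s + 1)*(-2*log(2) + 2*log(3)) - 2*3**s*(2*s + 1) + 3**s*(2*s + 1)*(-2*log(3) + 2*log(2)) + 3*sqrt(2)*(s**2 - 2*s + 1))/(3*2**s*(2*s + 1)*(s**2 - 2*s + 1))
  Re(s) > -1/2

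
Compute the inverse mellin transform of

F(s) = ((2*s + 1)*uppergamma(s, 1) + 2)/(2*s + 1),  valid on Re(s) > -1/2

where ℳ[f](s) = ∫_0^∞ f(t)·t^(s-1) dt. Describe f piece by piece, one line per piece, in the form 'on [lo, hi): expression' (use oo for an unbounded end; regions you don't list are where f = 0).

split f at 1: ℳ[f](s) collects 2 kernel integrals
on [0, 1): add ∫ sqrt(t)·t^(s-1) dt
segment 1 to ∞ holds exp(-t); add its integral

on [0, 1): sqrt(t)
on [1, oo): exp(-t)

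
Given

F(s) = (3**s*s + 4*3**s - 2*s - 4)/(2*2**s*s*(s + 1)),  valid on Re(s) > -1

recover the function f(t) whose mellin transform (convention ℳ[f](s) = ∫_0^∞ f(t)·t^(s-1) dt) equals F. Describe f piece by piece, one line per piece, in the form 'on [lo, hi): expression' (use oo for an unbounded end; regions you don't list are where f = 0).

on [0, 1/2): t
on [1/2, 3/2): 2 - t

decompose at 1/2; ℳ[f](s) sums the 2 pieces' integrals
[0, 1/2) adds the kernel integral of t
piece [1/2, 3/2): integrate (2 - t) against the kernel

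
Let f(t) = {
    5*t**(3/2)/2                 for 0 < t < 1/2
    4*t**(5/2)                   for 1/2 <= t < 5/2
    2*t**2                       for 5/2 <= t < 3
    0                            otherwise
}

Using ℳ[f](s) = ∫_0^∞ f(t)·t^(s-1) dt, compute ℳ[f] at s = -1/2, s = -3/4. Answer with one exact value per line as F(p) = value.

breakpoints 1/2, 5/2: one integral from each of the 3 segments
for t in [0, 1/2): the term is ∫ 5*t**(3/2)/2·t^(s-1)
∫ 4*t**(5/2)·t^(s-1) over [1/2, 5/2)
segment 5/2 to 3 holds 2*t**2; add its integral

F(-1/2) = -5*sqrt(10)/3 + 4*sqrt(3) + 53/4
F(-3/4) = -2*2**(3/4)*5**(1/4) + 23*2**(1/4)/21 + 24*3**(1/4)/5 + 20*2**(1/4)*5**(3/4)/7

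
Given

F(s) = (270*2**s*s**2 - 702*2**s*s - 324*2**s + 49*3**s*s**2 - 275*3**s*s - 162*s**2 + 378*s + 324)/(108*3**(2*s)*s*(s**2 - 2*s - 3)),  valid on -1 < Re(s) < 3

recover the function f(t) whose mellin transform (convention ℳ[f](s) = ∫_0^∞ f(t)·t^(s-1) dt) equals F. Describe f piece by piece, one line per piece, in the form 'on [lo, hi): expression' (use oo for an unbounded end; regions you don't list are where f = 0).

peel off the common scale on t: 3*t on [0, 1/6); 6*t + 1 on [1/6, 1/3); 3*t/2 on [1/3, 1/2); …
the common scale on t comes off first: t on [0, 1/2); 2*t + 1 on [1/2, 1); t/2 on [1, 3/2); …
breakpoints 1/9, 2/9, 1/3: one integral from each of the 4 segments
for t in [0, 1/9): the term is ∫ 9*t/2·t^(s-1)
over [1/9, 2/9), the kernel integral of (9*t + 1) enters the sum
[2/9, 1/3) adds the kernel integral of 9*t/4
∫ over [1/3, ∞) of 8/(729*t**3)·t^(s-1) joins the sum

on [0, 1/9): 9*t/2
on [1/9, 2/9): 9*t + 1
on [2/9, 1/3): 9*t/4
on [1/3, oo): 8/(729*t**3)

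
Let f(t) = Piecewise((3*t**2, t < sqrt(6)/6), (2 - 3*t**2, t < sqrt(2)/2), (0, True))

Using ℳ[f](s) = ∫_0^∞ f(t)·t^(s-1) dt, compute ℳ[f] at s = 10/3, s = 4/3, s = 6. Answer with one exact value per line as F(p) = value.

remove the power substitution first: 3*t on [0, 1/6); 2 - 3*t on [1/6, 1/2)
undo the common scale on t: t on [0, 1/2); 2 - t on [1/2, 3/2)
summing 2 kernel integrals split by sqrt(6)/6 yields ℳ[f](s)
∫ over [0, sqrt(6)/6) of 3*t**2·t^(s-1) joins the sum
for t in [sqrt(6)/6, sqrt(2)/2): the term is ∫ (2 - 3*t**2)·t^(s-1)

F(10/3) = 6**(1/3)*(-22 + 51*3**(2/3))/1920
F(4/3) = 6**(1/3)*(-8 + 7*3**(2/3))/40
F(6) = 179/10368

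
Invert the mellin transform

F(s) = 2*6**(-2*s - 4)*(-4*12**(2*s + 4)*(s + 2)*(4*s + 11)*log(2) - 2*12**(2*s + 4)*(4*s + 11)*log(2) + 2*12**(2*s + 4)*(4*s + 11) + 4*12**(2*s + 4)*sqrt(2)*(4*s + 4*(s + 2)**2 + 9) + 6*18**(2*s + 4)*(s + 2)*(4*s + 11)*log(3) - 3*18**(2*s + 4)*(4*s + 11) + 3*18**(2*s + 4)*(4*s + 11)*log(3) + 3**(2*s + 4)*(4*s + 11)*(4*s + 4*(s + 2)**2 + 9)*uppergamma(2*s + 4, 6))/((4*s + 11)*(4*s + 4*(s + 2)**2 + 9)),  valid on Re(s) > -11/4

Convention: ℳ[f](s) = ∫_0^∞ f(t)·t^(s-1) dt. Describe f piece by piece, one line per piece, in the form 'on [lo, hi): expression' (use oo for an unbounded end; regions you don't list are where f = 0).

undo the shared t-power: t**(3/4) on [0, 4); sqrt(t)*log(sqrt(t)) on [4, 9); exp(-2*sqrt(t)) on [9, ∞)
peel off the power substitution: t**(3/2) on [0, 2); t*log(t) on [2, 3); exp(-2*t) on [3, ∞)
cuts at 4, 9: linearity sums the 3 kernel integrals
segment 0 to 4 holds t**(11/4); add its integral
between 4 and 9 the integrand is t**(5/2)*log(sqrt(t))·t^(s-1)
for t in [9, ∞): the term is ∫ t**2*exp(-2*sqrt(t))·t^(s-1)

on [0, 4): t**(11/4)
on [4, 9): t**(5/2)*log(sqrt(t))
on [9, oo): t**2*exp(-2*sqrt(t))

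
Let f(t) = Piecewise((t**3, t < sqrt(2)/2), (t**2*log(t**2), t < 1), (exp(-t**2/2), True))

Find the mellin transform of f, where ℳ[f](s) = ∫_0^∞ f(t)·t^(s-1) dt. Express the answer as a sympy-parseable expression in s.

invert the power substitution to get t**(3/2) on [0, 1/2); t*log(t) on [1/2, 1); exp(-t/2) on [1, ∞)
along the cuts sqrt(2)/2, 1, ℳ[f](s) splits into 3 integrals
∫ over [0, sqrt(2)/2) of t**3·t^(s-1) joins the sum
[sqrt(2)/2, 1) adds the kernel integral of t**2*log(t**2)
segment 1 to ∞ holds exp(-t**2/2); add its integral

(-2*2**(s/2)*(s + 3) + 2*2**s*(s + 3)*(s**2/4 + s + 1)*uppergamma(s/2, 1/2) + s*(s + 3)*log(2)/2 + s + (s + 3)*log(2) + sqrt(2)*(s**2/4 + s + 1) + 3)/(4*2**(s/2)*(s + 3)*(s**2/4 + s + 1))
  Re(s) > -3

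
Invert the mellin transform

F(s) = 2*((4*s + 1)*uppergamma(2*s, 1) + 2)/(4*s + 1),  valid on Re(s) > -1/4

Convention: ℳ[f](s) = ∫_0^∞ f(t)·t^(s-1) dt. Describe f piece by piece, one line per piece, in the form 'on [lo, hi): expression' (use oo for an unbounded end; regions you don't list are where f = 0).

on [0, 1): t**(1/4)
on [1, oo): exp(-sqrt(t))

invert the power substitution to get sqrt(t) on [0, 1); exp(-t) on [1, ∞)
linearity at 1 turns ℳ[f](s) into 2 summed integrals
the [0, 1) slice contributes ∫ t**(1/4)·t^(s-1) dt
∫ over [1, ∞) of exp(-sqrt(t))·t^(s-1) joins the sum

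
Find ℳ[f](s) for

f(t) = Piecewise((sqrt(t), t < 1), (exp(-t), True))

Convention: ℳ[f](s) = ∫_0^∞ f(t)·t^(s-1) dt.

breakpoints 1: one integral from each of the 2 segments
[0, 1) adds the kernel integral of sqrt(t)
for t in [1, ∞): the term is ∫ exp(-t)·t^(s-1)

((2*s + 1)*uppergamma(s, 1) + 2)/(2*s + 1)
  Re(s) > -1/2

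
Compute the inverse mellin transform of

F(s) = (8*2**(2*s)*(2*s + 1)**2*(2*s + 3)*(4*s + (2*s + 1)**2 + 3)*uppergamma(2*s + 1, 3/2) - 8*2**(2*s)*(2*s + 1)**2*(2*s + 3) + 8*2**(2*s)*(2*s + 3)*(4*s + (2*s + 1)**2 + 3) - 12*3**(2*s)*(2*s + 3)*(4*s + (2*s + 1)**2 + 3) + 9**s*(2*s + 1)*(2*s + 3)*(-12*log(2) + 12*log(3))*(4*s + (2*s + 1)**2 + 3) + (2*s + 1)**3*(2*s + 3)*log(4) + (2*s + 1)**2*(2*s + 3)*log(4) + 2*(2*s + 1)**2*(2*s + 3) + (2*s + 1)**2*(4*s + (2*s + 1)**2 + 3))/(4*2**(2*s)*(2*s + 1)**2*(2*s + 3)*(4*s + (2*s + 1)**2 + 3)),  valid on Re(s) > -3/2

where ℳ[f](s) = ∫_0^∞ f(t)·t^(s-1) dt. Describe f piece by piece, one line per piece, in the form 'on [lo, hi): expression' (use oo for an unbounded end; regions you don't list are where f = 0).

on [0, 1/4): t**(3/2)
on [1/4, 1): t*log(sqrt(t))
on [1, 9/4): sqrt(t)*log(sqrt(t))
on [9/4, oo): sqrt(t)*exp(-sqrt(t))

back out the shared t-power: t on [0, 1/4); sqrt(t)*log(sqrt(t)) on [1/4, 1); log(sqrt(t)) on [1, 9/4); …
back out the power substitution: t**2 on [0, 1/2); t*log(t) on [1/2, 1); log(t) on [1, 3/2); …
summing 4 kernel integrals split by 1/4, 1, 9/4 yields ℳ[f](s)
on [0, 1/4): add ∫ t**(3/2)·t^(s-1) dt
∫ t*log(sqrt(t))·t^(s-1) over [1/4, 1)
piece [1, 9/4): integrate sqrt(t)*log(sqrt(t)) against the kernel
between 9/4 and ∞ the integrand is sqrt(t)*exp(-sqrt(t))·t^(s-1)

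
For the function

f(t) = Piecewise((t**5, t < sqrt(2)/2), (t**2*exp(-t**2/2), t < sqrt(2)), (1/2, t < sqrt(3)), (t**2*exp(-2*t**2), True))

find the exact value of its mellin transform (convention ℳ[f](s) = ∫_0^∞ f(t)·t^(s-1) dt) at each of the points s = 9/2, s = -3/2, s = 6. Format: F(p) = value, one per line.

invert the power substitution to get t**(5/2) on [0, 1/2); t*exp(-t/2) on [1/2, 2); 1/2 on [2, 3); …
peel off the shared t-power: t**(3/2) on [0, 1/2); exp(-t/2) on [1/2, 2); 1/(2*t) on [2, 3); …
the 4 pieces separated at sqrt(2)/2, sqrt(2), sqrt(3) each add one integral
the [0, sqrt(2)/2) slice contributes ∫ t**5·t^(s-1) dt
∫ t**2*exp(-t**2/2)·t^(s-1) over [sqrt(2)/2, sqrt(2))
the [sqrt(2), sqrt(3)) slice contributes ∫ 1/2·t^(s-1) dt
the [sqrt(3), ∞) slice contributes ∫ t**2*exp(-2*t**2)·t^(s-1) dt

F(9/2) = -4*2**(1/4)*uppergamma(13/4, 1) - 1207*2**(1/4)/2736 + 2**(3/4)*uppergamma(13/4, 6)/32 + 3**(1/4) + 4*2**(1/4)*uppergamma(13/4, 1/4)
F(-3/2) = -2**(1/4)*uppergamma(1/4, 1)/2 - 3**(1/4)/9 + 2**(3/4)*uppergamma(1/4, 6)/4 + 5*2**(1/4)/21 + 2**(1/4)*uppergamma(1/4, 1/4)/2
F(6) = -128*exp(-1) + sqrt(2)/704 + 183*exp(-6)/16 + 19/12 + 493*exp(-1/4)/8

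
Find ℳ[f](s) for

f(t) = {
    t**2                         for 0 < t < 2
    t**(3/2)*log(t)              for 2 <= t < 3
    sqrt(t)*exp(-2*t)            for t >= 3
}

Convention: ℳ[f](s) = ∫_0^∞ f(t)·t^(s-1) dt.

6**(1/2 - s)*(-4*12**(s + 1/2)*(s + 2)*(2*s + 1)*log(2) - 8*12**(s + 1/2)*(s + 2)*log(2) + 8*12**(s + 1/2)*(s + 2) + 2*12**(s + 1/2)*sqrt(2)*(8*s + (2*s + 1)**2 + 8) + 6*18**(s + 1/2)*(s + 2)*(2*s + 1)*log(3) - 12*18**(s + 1/2)*(s + 2) + 12*18**(s + 1/2)*(s + 2)*log(3) + 3**(s + 1/2)*(s + 2)*(8*s + (2*s + 1)**2 + 8)*uppergamma(s + 1/2, 6))/(6*(s + 2)*(8*s + (2*s + 1)**2 + 8))
  Re(s) > -2

back out the shared t-power: t**(3/2) on [0, 2); t*log(t) on [2, 3); exp(-2*t) on [3, ∞)
breakpoints 2, 3: one integral from each of the 3 segments
piece [0, 2): integrate t**2 against the kernel
[2, 3) adds the kernel integral of t**(3/2)*log(t)
on [3, ∞) integrate f = sqrt(t)*exp(-2*t) against the kernel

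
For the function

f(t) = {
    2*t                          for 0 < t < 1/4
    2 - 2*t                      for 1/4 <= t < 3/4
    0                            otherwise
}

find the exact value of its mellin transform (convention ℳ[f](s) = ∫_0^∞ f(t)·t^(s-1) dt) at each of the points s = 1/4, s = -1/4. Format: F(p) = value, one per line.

F(1/4) = sqrt(2)*(-18 + 17*3**(1/4))/5
F(-1/4) = 2*sqrt(2)*(14 - 5*3**(3/4))/3

peel off the common scale on t: t on [0, 1/2); 2 - t on [1/2, 3/2)
f breaks at 1/4 into 2 integrals to sum
over [0, 1/4), the kernel integral of 2*t enters the sum
on [1/4, 3/4) integrate f = (2 - 2*t) against the kernel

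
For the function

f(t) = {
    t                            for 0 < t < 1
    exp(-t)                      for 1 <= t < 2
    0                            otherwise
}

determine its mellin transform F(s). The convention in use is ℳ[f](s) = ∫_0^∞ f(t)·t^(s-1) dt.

((s + 1)*uppergamma(s, 1) - (s + 1)*uppergamma(s, 2) + 1)/(s + 1)
  Re(s) > -1

cuts at 1: linearity sums the 2 kernel integrals
on [0, 1) integrate f = t against the kernel
between 1 and 2 the integrand is exp(-t)·t^(s-1)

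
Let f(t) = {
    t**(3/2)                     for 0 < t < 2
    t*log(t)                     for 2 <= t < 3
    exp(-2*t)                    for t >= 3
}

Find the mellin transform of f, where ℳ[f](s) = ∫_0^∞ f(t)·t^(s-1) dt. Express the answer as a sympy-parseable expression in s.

(-12**s*s*(2*s + 3)*log(4) - 12**s*(2*s + 3)*log(4) + 12**s*(4*s + 6) + 12**s*sqrt(2)*(4*s**2 + 8*s + 4) + 3*18**s*s*(2*s + 3)*log(3) + 18**s*(-6*s - 9) + 3*18**s*(2*s + 3)*log(3) + 3**s*(2*s + 3)*(s**2 + 2*s + 1)*uppergamma(s, 6))/(6**s*(2*s + 3)*(s**2 + 2*s + 1))
  Re(s) > -3/2

cuts at 2, 3: linearity sums the 3 kernel integrals
on [0, 2): add ∫ t**(3/2)·t^(s-1) dt
on [2, 3) integrate f = t*log(t) against the kernel
on [3, ∞): add ∫ exp(-2*t)·t^(s-1) dt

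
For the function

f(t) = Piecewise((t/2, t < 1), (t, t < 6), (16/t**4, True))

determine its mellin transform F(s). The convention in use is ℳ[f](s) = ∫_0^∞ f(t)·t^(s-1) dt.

reversing the common scale on t: t on [0, 1/2); 2*t on [1/2, 3); t**(-4) on [3, ∞)
treat the 3 regions marked off by 1, 6 separately and sum
∫ t/2·t^(s-1) over [0, 1)
segment [1, 6) carries t; integrate it
between 6 and ∞ the integrand is 16/t**4·t^(s-1)

(970*6**s*s - 3890*6**s - 81*s + 324)/(162*(s**2 - 3*s - 4))
  -1 < Re(s) < 4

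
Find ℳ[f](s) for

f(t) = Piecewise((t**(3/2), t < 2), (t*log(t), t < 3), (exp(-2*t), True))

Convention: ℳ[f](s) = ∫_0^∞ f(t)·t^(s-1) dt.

(-12**s*s*(2*s + 3)*log(4) - 12**s*(2*s + 3)*log(4) + 12**s*(4*s + 6) + 12**s*sqrt(2)*(4*s**2 + 8*s + 4) + 3*18**s*s*(2*s + 3)*log(3) + 18**s*(-6*s - 9) + 3*18**s*(2*s + 3)*log(3) + 3**s*(2*s + 3)*(s**2 + 2*s + 1)*uppergamma(s, 6))/(6**s*(2*s + 3)*(s**2 + 2*s + 1))
  Re(s) > -3/2

f breaks at 2, 3 into 3 integrals to sum
on [0, 2) integrate f = t**(3/2) against the kernel
over [2, 3), the kernel integral of t*log(t) enters the sum
on [3, ∞): add ∫ exp(-2*t)·t^(s-1) dt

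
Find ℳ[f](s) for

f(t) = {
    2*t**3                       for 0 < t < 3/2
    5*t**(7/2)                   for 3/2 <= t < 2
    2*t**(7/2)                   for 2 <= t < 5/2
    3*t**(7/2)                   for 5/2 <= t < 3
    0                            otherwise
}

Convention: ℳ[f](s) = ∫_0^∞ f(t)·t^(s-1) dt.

integrate the 4 segments split at 3/2, 2, 5/2, then add the results
segment [0, 3/2) carries 2*t**3; integrate it
on [3/2, 2): add ∫ 5*t**(7/2)·t^(s-1) dt
∫ 2*t**(7/2)·t^(s-1) over [2, 5/2)
between 5/2 and 3 the integrand is 3*t**(7/2)·t^(s-1)

2*(3*2**(s + 7/2)*(s + 3) + 3*3**(s + 7/2)*(s + 3) + (3/2)**(s + 3)*(2*s + 7) - 5*(3/2)**(s + 7/2)*(s + 3) - (5/2)**(s + 7/2)*(s + 3))/((s + 3)*(2*s + 7))
  Re(s) > -3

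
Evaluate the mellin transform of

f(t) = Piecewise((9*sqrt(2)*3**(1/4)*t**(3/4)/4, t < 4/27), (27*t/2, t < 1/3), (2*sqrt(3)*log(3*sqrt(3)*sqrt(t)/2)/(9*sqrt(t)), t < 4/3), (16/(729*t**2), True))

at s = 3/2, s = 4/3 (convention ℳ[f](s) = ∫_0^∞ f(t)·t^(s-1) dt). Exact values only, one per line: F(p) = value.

F(3/2) = 2*sqrt(3)*(405*log(2) + 542 + 1215*log(3))/10935
F(4/3) = -598*6**(2/3)/6075 - 4*3**(2/3)*log(3)/45 - 88*2**(2/3)/4725 + 4*3**(2/3)*log(2)/45 + 281*3**(2/3)/1050 + 8*6**(2/3)*log(3)/45

the common scale on t comes off first: 3*sqrt(6)*t**(3/4)/4 on [0, 4/9); 9*t/2 on [4/9, 1); 2*log(3*sqrt(t)/2)/(3*sqrt(t)) on [1, 4); …
back out the power substitution: 3*sqrt(6)*t**(3/2)/4 on [0, 2/3); 9*t**2/2 on [2/3, 1); 2*log(3*t/2)/(3*t) on [1, 2); …
peel off the common scale on t: t**(3/2) on [0, 1); 2*t**2 on [1, 3/2); log(t)/t on [3/2, 3); …
f breaks at 4/27, 1/3, 4/3 into 4 integrals to sum
between 0 and 4/27 the integrand is 9*sqrt(2)*3**(1/4)*t**(3/4)/4·t^(s-1)
on [4/27, 1/3): add ∫ 27*t/2·t^(s-1) dt
on [1/3, 4/3): add ∫ 2*sqrt(3)*log(3*sqrt(3)*sqrt(t)/2)/(9*sqrt(t))·t^(s-1) dt
∫ 16/(729*t**2)·t^(s-1) over [4/3, ∞)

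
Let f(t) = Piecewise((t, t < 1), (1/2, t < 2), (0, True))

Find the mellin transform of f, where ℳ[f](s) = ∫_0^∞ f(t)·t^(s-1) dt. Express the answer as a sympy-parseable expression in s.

(2**s*(s + 1) + s - 1)/(2*s*(s + 1))
  Re(s) > -1

the 2 pieces separated at 1 each add one integral
the [0, 1) slice contributes ∫ t·t^(s-1) dt
over [1, 2), the kernel integral of 1/2 enters the sum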